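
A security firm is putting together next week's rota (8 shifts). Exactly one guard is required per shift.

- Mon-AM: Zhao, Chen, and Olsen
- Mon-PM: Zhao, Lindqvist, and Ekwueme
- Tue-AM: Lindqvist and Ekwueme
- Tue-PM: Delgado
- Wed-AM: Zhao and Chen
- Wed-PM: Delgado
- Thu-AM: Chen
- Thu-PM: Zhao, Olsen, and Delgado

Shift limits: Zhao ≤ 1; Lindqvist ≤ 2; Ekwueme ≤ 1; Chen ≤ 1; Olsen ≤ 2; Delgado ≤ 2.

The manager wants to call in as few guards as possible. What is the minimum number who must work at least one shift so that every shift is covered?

5

8 slots to fill and no one can take more than 2, so at least ⌈8/2⌉ = 4 guards are needed.
Any 4 guards together have capacity at most 2+2+2+1 = 7 < 8 slots, so 4 can never suffice.
Zhao, Lindqvist, Chen, Olsen, and Delgado alone can cover everything: Mon-AM→Olsen, Mon-PM→Lindqvist, Tue-AM→Lindqvist, Tue-PM→Delgado, Wed-AM→Zhao, Wed-PM→Delgado, Thu-AM→Chen, Thu-PM→Olsen.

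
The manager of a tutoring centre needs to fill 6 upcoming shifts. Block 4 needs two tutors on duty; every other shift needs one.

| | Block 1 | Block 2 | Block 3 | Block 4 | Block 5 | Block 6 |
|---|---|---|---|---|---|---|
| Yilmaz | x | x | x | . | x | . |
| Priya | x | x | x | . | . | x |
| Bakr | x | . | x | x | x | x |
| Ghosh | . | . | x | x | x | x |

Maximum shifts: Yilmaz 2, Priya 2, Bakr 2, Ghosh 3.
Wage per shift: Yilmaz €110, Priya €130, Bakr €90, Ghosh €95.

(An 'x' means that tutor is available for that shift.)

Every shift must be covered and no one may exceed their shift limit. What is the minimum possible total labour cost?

€685

Block 4 can only be covered by Bakr and Ghosh, so that assignment is forced.
Picking the cheapest available tutor for each shift independently would cost €655, but that ignores the shift limits.
An optimal schedule: Block 1→Bakr, Block 2→Yilmaz, Block 3→Yilmaz, Block 4→Bakr+Ghosh, Block 5→Ghosh, Block 6→Ghosh.
Total: 90 + 110 + 110 + 90 + 95 + 95 + 95 = €685.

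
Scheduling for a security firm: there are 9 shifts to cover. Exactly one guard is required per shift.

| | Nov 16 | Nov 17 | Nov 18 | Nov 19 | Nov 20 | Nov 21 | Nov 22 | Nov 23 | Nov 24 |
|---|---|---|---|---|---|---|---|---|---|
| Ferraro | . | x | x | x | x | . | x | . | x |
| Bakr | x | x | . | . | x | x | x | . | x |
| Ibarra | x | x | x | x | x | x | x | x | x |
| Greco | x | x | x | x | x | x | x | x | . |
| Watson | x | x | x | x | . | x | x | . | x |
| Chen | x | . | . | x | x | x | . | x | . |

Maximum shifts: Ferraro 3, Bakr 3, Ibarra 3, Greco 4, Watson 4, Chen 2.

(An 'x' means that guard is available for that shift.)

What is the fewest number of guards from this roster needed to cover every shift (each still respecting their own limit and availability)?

9 slots to fill and no one can take more than 4, so at least ⌈9/4⌉ = 3 guards are needed.
Ferraro, Bakr, and Ibarra alone can cover everything: Nov 16→Bakr, Nov 17→Ferraro, Nov 18→Ferraro, Nov 19→Ferraro, Nov 20→Bakr, Nov 21→Bakr, Nov 22→Ibarra, Nov 23→Ibarra, Nov 24→Ibarra.

3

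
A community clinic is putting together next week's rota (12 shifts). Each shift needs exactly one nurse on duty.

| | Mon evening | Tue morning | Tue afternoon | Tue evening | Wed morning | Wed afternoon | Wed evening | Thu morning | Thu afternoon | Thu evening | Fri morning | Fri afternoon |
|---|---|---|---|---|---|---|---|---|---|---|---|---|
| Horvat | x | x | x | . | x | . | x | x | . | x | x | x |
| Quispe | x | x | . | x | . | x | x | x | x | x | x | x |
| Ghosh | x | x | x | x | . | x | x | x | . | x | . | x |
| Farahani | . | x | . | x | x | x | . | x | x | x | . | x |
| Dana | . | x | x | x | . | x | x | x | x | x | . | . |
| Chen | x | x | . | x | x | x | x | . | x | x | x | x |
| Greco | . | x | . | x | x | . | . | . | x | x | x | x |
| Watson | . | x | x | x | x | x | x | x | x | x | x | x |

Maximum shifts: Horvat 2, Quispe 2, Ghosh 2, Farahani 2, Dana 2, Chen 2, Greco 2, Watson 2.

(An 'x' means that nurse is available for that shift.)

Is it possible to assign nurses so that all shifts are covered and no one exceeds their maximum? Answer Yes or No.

Yes

One valid schedule: Mon evening→Horvat, Tue morning→Dana, Tue afternoon→Horvat, Tue evening→Dana, Wed morning→Farahani, Wed afternoon→Quispe, Wed evening→Ghosh, Thu morning→Ghosh, Thu afternoon→Farahani, Thu evening→Chen, Fri morning→Quispe, Fri afternoon→Chen.
Loads: Horvat 2/2, Quispe 2/2, Ghosh 2/2, Farahani 2/2, Dana 2/2, Chen 2/2, Greco 0/2, Watson 0/2 — all within limits.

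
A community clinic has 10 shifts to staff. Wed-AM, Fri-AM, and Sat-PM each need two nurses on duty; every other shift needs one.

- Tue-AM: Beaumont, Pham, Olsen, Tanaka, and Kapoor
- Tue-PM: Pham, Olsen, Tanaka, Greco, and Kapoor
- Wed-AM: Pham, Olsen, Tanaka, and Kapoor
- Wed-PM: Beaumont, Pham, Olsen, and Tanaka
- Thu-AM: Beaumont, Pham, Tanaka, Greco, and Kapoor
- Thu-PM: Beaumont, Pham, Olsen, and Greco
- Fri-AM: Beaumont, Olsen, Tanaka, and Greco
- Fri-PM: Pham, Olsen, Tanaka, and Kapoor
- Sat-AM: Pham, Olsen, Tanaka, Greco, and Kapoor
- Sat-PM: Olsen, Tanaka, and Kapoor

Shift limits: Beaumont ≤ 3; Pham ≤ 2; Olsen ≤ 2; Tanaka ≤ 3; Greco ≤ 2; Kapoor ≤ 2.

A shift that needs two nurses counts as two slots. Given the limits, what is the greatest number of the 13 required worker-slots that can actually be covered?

13

Total capacity across all nurses is 3+2+2+3+2+2 = 14, and 13 slots are needed, so at most 13 can be filled.
An assignment achieving 13: Tue-AM→Tanaka, Tue-PM→Greco, Wed-AM→Pham+Olsen, Wed-PM→Beaumont, Thu-AM→Greco, Thu-PM→Beaumont, Fri-AM→Beaumont+Tanaka, Fri-PM→Pham, Sat-AM→Kapoor, Sat-PM→Olsen+Tanaka.
Loads: Beaumont 3/3, Pham 2/2, Olsen 2/2, Tanaka 3/3, Greco 2/2, Kapoor 1/2.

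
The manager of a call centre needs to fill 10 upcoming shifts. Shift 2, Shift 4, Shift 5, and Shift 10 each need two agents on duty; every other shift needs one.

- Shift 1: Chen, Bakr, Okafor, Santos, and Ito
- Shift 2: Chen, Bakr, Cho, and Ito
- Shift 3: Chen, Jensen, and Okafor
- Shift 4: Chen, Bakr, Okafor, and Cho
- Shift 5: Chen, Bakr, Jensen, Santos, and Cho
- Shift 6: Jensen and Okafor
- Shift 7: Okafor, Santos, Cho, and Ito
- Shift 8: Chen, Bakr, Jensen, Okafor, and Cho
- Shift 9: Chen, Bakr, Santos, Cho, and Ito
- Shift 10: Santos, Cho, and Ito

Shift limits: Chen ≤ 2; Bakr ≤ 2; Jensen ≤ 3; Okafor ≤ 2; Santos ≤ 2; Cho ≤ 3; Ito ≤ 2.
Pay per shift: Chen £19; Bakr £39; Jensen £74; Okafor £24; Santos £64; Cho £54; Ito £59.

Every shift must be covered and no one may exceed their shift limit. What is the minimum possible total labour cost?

£646

Picking the cheapest available agent for each shift independently would cost £396, but that ignores the shift limits.
An optimal schedule: Shift 1→Chen, Shift 2→Cho+Ito, Shift 3→Chen, Shift 4→Bakr+Cho, Shift 5→Santos+Jensen, Shift 6→Okafor, Shift 7→Okafor, Shift 8→Bakr, Shift 9→Santos, Shift 10→Cho+Ito.
Total: 19 + 54 + 59 + 19 + 39 + 54 + 64 + 74 + 24 + 24 + 39 + 64 + 54 + 59 = £646.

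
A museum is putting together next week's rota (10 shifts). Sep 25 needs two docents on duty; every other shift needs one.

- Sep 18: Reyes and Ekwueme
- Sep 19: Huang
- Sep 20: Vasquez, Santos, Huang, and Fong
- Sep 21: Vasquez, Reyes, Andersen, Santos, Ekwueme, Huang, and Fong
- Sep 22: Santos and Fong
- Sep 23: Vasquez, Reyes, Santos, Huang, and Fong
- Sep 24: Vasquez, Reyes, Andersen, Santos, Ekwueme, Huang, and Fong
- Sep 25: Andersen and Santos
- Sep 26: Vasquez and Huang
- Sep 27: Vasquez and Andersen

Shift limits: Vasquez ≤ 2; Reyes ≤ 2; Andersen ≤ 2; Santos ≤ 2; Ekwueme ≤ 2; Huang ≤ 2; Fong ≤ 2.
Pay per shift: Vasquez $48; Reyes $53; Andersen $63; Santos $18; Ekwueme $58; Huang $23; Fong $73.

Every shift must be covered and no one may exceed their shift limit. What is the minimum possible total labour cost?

Sep 19 can only be covered by Huang, so that assignment is forced.
Sep 25 can only be covered by Andersen and Santos, so that assignment is forced.
Picking the cheapest available docent for each shift independently would cost $318, but that ignores the shift limits.
An optimal schedule: Sep 18→Reyes, Sep 19→Huang, Sep 20→Vasquez, Sep 21→Ekwueme, Sep 22→Santos, Sep 23→Reyes, Sep 24→Ekwueme, Sep 25→Santos+Andersen, Sep 26→Huang, Sep 27→Vasquez.
Total: 53 + 23 + 48 + 58 + 18 + 53 + 58 + 18 + 63 + 23 + 48 = $463.

$463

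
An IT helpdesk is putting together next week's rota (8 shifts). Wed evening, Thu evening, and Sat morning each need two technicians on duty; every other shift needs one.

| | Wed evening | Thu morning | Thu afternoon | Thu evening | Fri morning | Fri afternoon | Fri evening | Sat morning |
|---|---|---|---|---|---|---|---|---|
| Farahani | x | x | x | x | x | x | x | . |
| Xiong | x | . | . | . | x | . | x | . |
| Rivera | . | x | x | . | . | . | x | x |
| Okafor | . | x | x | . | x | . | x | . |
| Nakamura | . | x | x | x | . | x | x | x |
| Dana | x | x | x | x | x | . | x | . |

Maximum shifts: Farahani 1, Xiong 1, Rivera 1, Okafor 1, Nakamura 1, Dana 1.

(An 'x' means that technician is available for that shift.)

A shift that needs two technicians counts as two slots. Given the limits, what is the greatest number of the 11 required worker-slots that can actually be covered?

6

Total capacity across all technicians is 1+1+1+1+1+1 = 6, and 11 slots are needed, so at most 6 can be filled.
An assignment achieving 6: Wed evening→Xiong+Dana, Fri morning→Okafor, Fri afternoon→Farahani, Sat morning→Rivera+Nakamura.
Loads: Farahani 1/1, Xiong 1/1, Rivera 1/1, Okafor 1/1, Nakamura 1/1, Dana 1/1.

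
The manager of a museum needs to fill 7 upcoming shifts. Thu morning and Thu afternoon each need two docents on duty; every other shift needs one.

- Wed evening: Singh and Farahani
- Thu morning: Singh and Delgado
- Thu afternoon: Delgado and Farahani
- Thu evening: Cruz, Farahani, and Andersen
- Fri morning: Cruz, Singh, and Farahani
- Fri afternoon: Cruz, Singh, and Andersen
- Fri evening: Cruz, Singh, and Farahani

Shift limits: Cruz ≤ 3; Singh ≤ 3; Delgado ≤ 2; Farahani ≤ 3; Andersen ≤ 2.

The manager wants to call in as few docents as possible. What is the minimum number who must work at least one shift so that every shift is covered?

9 slots to fill and no one can take more than 3, so at least ⌈9/3⌉ = 3 docents are needed.
No set of 3 docents can cover every shift (each such set leaves at least one shift with no one available or exceeds a cap).
Cruz, Singh, Delgado, and Farahani alone can cover everything: Wed evening→Singh, Thu morning→Singh+Delgado, Thu afternoon→Delgado+Farahani, Thu evening→Cruz, Fri morning→Cruz, Fri afternoon→Cruz, Fri evening→Singh.

4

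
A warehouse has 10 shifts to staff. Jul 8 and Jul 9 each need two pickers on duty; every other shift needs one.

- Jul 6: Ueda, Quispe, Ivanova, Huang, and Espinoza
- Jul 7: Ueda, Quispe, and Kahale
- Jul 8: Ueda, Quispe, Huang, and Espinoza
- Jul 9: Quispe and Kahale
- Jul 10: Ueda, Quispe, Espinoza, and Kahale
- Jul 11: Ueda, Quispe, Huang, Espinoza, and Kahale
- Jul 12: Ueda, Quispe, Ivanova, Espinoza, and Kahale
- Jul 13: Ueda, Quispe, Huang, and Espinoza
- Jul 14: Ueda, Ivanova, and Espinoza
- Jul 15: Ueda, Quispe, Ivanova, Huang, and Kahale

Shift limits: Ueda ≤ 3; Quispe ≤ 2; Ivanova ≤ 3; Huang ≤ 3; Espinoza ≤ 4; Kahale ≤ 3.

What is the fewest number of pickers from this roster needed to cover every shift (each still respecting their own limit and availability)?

12 slots to fill and no one can take more than 4, so at least ⌈12/4⌉ = 3 pickers are needed.
Any 3 pickers together have capacity at most 4+3+3 = 10 < 12 slots, so 3 can never suffice.
Ueda, Quispe, Espinoza, and Kahale alone can cover everything: Jul 6→Ueda, Jul 7→Ueda, Jul 8→Quispe+Espinoza, Jul 9→Quispe+Kahale, Jul 10→Espinoza, Jul 11→Espinoza, Jul 12→Kahale, Jul 13→Espinoza, Jul 14→Ueda, Jul 15→Kahale.

4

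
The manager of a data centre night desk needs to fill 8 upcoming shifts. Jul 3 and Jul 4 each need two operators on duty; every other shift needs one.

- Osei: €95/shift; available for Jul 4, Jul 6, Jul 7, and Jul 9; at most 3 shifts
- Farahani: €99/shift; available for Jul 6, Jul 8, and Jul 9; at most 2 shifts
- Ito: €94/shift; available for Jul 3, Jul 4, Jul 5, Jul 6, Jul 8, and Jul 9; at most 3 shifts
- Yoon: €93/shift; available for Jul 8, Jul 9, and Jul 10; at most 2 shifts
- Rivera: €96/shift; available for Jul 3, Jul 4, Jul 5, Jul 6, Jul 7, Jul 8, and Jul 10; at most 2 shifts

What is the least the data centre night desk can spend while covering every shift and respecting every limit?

€945

Jul 3 can only be covered by Ito and Rivera, so that assignment is forced.
Picking the cheapest available operator for each shift independently would cost €941, but that ignores the shift limits.
An optimal schedule: Jul 3→Ito+Rivera, Jul 4→Ito+Osei, Jul 5→Ito, Jul 6→Osei, Jul 7→Osei, Jul 8→Rivera, Jul 9→Yoon, Jul 10→Yoon.
Total: 94 + 96 + 94 + 95 + 94 + 95 + 95 + 96 + 93 + 93 = €945.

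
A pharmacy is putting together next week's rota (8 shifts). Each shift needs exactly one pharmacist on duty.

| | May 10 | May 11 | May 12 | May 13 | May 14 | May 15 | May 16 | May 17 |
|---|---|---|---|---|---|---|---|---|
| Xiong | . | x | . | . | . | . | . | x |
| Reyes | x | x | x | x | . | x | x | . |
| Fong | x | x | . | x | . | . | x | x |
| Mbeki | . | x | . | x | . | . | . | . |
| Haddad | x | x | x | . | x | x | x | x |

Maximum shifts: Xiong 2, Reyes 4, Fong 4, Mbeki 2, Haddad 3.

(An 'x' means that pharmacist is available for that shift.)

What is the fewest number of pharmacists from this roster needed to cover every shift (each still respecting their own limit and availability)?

8 slots to fill and no one can take more than 4, so at least ⌈8/4⌉ = 2 pharmacists are needed.
No set of 2 pharmacists can cover every shift (each such set leaves at least one shift with no one available or exceeds a cap).
Xiong, Reyes, and Haddad alone can cover everything: May 10→Reyes, May 11→Xiong, May 12→Reyes, May 13→Reyes, May 14→Haddad, May 15→Reyes, May 16→Haddad, May 17→Xiong.

3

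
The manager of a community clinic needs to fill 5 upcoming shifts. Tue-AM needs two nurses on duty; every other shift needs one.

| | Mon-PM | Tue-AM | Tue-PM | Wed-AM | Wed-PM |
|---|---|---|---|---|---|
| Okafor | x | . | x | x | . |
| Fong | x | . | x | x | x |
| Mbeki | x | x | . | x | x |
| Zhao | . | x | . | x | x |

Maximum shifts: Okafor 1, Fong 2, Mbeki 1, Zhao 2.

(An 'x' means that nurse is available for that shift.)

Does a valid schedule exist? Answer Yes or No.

Yes

Tue-AM can only be covered by Mbeki and Zhao, so that assignment is forced.
One valid schedule: Mon-PM→Fong, Tue-AM→Mbeki+Zhao, Tue-PM→Okafor, Wed-AM→Zhao, Wed-PM→Fong.
Loads: Okafor 1/1, Fong 2/2, Mbeki 1/1, Zhao 2/2 — all within limits.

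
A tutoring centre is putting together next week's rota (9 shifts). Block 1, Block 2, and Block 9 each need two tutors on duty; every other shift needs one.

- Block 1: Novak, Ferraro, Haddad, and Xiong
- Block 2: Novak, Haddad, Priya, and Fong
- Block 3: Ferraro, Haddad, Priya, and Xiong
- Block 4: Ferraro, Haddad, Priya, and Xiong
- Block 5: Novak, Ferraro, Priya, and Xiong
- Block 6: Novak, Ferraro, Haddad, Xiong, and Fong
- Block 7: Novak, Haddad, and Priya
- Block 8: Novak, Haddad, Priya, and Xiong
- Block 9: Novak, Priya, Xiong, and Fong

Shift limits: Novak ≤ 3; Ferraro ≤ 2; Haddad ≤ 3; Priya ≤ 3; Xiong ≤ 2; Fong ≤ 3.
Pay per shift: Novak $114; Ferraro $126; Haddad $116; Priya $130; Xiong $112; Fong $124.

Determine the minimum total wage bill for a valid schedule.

Picking the cheapest available tutor for each shift independently would cost $1356, but that ignores the shift limits.
An optimal schedule: Block 1→Haddad+Ferraro, Block 2→Haddad+Fong, Block 3→Xiong, Block 4→Xiong, Block 5→Novak, Block 6→Fong, Block 7→Novak, Block 8→Haddad, Block 9→Novak+Fong.
Total: 116 + 126 + 116 + 124 + 112 + 112 + 114 + 124 + 114 + 116 + 114 + 124 = $1412.

$1412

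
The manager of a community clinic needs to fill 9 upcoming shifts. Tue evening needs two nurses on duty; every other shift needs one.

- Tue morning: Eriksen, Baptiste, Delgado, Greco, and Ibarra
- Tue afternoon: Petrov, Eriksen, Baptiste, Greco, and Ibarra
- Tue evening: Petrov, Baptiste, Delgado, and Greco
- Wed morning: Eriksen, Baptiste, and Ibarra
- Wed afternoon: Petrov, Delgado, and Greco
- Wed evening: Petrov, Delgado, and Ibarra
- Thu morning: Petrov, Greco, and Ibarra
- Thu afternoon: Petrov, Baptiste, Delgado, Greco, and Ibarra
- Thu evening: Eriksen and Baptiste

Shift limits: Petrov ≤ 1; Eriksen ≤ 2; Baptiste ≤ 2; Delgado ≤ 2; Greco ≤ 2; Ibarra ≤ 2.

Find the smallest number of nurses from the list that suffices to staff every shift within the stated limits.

10 slots to fill and no one can take more than 2, so at least ⌈10/2⌉ = 5 nurses are needed.
Eriksen, Baptiste, Delgado, Greco, and Ibarra alone can cover everything: Tue morning→Ibarra, Tue afternoon→Baptiste, Tue evening→Baptiste+Greco, Wed morning→Eriksen, Wed afternoon→Delgado, Wed evening→Delgado, Thu morning→Greco, Thu afternoon→Ibarra, Thu evening→Eriksen.

5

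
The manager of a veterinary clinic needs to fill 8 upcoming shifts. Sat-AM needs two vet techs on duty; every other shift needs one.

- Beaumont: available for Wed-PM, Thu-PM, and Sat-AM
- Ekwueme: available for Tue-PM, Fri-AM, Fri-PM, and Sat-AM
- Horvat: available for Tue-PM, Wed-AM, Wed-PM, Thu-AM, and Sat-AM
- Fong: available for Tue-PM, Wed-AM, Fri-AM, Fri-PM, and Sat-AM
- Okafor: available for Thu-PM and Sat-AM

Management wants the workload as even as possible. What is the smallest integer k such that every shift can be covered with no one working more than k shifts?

With 5 vet techs and 9 worker-slots to fill, someone must work at least ⌈9/5⌉ = 2 shifts, so k ≥ 2.
k = 2 works: Tue-PM→Fong, Wed-AM→Horvat, Wed-PM→Beaumont, Thu-AM→Horvat, Thu-PM→Beaumont, Fri-AM→Ekwueme, Fri-PM→Ekwueme, Sat-AM→Fong+Okafor.
Loads: Beaumont 2, Ekwueme 2, Horvat 2, Fong 2, Okafor 1 — all ≤ 2.

2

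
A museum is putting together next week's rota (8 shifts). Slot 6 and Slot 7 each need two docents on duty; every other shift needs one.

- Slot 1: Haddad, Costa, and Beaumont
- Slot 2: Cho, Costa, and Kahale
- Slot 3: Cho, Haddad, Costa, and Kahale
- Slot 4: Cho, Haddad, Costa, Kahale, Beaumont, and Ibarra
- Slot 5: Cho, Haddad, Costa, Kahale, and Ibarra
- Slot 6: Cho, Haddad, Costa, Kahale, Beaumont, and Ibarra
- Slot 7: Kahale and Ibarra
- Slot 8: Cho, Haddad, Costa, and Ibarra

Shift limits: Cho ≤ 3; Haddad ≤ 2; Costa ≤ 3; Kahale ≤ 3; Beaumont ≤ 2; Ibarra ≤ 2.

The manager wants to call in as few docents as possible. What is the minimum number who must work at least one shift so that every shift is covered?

4

10 slots to fill and no one can take more than 3, so at least ⌈10/3⌉ = 4 docents are needed.
Cho, Haddad, Kahale, and Ibarra alone can cover everything: Slot 1→Haddad, Slot 2→Cho, Slot 3→Cho, Slot 4→Haddad, Slot 5→Kahale, Slot 6→Kahale+Ibarra, Slot 7→Kahale+Ibarra, Slot 8→Cho.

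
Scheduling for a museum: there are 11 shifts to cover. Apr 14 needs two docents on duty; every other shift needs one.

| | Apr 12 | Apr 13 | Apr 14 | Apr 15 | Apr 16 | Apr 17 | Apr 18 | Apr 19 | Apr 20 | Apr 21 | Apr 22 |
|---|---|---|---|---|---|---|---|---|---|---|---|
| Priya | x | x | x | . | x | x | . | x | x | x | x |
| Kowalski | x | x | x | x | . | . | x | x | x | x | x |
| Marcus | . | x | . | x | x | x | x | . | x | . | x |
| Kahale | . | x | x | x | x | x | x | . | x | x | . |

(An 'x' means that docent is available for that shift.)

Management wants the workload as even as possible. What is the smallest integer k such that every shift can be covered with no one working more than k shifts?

With 4 docents and 12 worker-slots to fill, someone must work at least ⌈12/4⌉ = 3 shifts, so k ≥ 3.
k = 3 works: Apr 12→Priya, Apr 13→Kahale, Apr 14→Priya+Kowalski, Apr 15→Kowalski, Apr 16→Marcus, Apr 17→Marcus, Apr 18→Kowalski, Apr 19→Priya, Apr 20→Kahale, Apr 21→Kahale, Apr 22→Marcus.
Loads: Priya 3, Kowalski 3, Marcus 3, Kahale 3 — all ≤ 3.

3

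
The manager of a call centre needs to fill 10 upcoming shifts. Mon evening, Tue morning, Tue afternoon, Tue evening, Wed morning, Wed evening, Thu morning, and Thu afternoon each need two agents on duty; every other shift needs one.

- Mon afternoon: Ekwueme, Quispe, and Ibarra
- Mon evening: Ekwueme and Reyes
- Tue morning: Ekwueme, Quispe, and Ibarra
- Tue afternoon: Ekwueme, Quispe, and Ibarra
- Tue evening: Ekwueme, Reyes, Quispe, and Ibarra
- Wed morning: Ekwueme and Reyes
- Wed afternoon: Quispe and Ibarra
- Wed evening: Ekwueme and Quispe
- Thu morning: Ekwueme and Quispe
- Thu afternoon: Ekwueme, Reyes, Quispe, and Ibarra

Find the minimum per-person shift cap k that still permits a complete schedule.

With 4 agents and 18 worker-slots to fill, someone must work at least ⌈18/4⌉ = 5 shifts, so k ≥ 5.
k = 5 works: Mon afternoon→Ekwueme, Mon evening→Ekwueme+Reyes, Tue morning→Quispe+Ibarra, Tue afternoon→Quispe+Ibarra, Tue evening→Reyes+Ibarra, Wed morning→Ekwueme+Reyes, Wed afternoon→Quispe, Wed evening→Ekwueme+Quispe, Thu morning→Ekwueme+Quispe, Thu afternoon→Reyes+Ibarra.
Loads: Ekwueme 5, Reyes 4, Quispe 5, Ibarra 4 — all ≤ 5.

5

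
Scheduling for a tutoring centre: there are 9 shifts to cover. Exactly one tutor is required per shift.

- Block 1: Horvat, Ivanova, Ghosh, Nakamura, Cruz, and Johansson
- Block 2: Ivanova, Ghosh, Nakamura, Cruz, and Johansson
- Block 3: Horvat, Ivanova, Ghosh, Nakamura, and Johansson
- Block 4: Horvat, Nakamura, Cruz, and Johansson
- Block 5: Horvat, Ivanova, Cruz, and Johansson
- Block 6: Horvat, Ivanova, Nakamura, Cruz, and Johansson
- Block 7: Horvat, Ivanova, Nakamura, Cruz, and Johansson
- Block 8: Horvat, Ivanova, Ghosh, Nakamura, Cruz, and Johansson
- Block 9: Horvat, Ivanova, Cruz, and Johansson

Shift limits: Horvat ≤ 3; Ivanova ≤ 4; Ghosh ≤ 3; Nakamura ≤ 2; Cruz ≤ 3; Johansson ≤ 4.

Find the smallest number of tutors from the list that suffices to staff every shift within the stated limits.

9 slots to fill and no one can take more than 4, so at least ⌈9/4⌉ = 3 tutors are needed.
Horvat, Ivanova, and Ghosh alone can cover everything: Block 1→Ivanova, Block 2→Ivanova, Block 3→Ghosh, Block 4→Horvat, Block 5→Horvat, Block 6→Horvat, Block 7→Ivanova, Block 8→Ghosh, Block 9→Ivanova.

3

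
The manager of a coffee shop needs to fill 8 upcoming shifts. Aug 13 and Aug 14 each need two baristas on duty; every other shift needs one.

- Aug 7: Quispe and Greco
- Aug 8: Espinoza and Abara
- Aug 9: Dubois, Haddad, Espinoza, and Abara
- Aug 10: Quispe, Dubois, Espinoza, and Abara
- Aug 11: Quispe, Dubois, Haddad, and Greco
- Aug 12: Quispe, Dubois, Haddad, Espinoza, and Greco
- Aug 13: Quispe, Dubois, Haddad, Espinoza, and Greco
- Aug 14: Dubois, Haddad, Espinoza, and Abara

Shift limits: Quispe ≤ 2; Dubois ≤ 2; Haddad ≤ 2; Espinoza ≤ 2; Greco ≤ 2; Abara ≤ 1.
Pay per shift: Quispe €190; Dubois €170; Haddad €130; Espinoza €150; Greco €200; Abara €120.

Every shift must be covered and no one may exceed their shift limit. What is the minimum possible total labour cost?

Picking the cheapest available barista for each shift independently would cost €1340, but that ignores the shift limits.
An optimal schedule: Aug 7→Quispe, Aug 8→Espinoza, Aug 9→Dubois, Aug 10→Quispe, Aug 11→Dubois, Aug 12→Haddad, Aug 13→Espinoza+Greco, Aug 14→Haddad+Abara.
Total: 190 + 150 + 170 + 190 + 170 + 130 + 150 + 200 + 130 + 120 = €1600.

€1600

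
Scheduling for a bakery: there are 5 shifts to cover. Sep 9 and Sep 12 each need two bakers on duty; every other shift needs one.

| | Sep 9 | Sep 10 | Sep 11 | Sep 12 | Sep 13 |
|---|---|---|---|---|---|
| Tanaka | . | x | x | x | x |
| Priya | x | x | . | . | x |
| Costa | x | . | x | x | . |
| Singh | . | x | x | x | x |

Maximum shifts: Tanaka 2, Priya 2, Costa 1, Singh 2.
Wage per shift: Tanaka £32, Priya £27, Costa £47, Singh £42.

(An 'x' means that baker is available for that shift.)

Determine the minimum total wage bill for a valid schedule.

£249

Sep 9 can only be covered by Priya and Costa, so that assignment is forced.
Picking the cheapest available baker for each shift independently would cost £234, but that ignores the shift limits.
An optimal schedule: Sep 9→Priya+Costa, Sep 10→Tanaka, Sep 11→Singh, Sep 12→Tanaka+Singh, Sep 13→Priya.
Total: 27 + 47 + 32 + 42 + 32 + 42 + 27 = £249.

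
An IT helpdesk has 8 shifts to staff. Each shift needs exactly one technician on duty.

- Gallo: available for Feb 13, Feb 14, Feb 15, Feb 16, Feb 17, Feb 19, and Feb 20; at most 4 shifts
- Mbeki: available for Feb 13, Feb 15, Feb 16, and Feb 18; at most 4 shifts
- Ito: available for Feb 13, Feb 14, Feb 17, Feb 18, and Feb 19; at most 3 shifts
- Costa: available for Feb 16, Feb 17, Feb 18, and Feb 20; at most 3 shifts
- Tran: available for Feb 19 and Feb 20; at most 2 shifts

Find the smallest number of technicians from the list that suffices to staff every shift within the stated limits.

8 slots to fill and no one can take more than 4, so at least ⌈8/4⌉ = 2 technicians are needed.
Gallo and Mbeki alone can cover everything: Feb 13→Mbeki, Feb 14→Gallo, Feb 15→Mbeki, Feb 16→Mbeki, Feb 17→Gallo, Feb 18→Mbeki, Feb 19→Gallo, Feb 20→Gallo.

2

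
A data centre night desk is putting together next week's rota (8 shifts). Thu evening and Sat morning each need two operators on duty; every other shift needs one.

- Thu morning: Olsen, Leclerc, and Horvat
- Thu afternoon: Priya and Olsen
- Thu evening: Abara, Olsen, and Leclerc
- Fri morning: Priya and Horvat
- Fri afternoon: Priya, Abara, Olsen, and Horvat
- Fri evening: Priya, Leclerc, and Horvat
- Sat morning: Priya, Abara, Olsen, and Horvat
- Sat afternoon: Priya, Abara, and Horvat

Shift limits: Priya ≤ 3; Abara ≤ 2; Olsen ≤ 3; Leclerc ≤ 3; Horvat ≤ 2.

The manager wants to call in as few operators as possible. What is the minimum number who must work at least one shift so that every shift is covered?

10 slots to fill and no one can take more than 3, so at least ⌈10/3⌉ = 4 operators are needed.
Priya, Abara, Olsen, and Leclerc alone can cover everything: Thu morning→Olsen, Thu afternoon→Priya, Thu evening→Abara+Leclerc, Fri morning→Priya, Fri afternoon→Olsen, Fri evening→Leclerc, Sat morning→Abara+Olsen, Sat afternoon→Priya.

4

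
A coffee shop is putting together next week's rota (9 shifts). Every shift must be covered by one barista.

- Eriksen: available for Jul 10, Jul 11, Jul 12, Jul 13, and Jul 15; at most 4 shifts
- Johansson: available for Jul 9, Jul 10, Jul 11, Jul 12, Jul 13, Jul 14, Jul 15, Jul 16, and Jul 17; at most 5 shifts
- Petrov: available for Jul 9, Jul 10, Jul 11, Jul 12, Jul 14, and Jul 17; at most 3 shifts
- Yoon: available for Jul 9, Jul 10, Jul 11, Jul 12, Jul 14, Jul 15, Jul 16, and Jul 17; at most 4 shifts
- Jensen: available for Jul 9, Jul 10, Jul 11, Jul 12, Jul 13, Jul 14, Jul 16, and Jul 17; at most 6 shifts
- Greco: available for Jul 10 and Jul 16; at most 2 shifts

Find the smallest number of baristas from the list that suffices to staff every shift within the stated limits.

2

9 slots to fill and no one can take more than 6, so at least ⌈9/6⌉ = 2 baristas are needed.
Eriksen and Johansson alone can cover everything: Jul 9→Johansson, Jul 10→Eriksen, Jul 11→Eriksen, Jul 12→Eriksen, Jul 13→Eriksen, Jul 14→Johansson, Jul 15→Johansson, Jul 16→Johansson, Jul 17→Johansson.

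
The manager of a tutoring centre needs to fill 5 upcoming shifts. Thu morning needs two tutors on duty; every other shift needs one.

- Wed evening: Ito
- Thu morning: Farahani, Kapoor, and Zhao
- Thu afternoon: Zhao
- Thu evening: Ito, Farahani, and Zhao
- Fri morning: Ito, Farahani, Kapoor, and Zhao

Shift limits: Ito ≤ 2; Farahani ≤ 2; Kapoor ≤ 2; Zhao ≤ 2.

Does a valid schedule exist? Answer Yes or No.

Yes

Wed evening can only be covered by Ito, so that assignment is forced.
Thu afternoon can only be covered by Zhao, so that assignment is forced.
One valid schedule: Wed evening→Ito, Thu morning→Farahani+Kapoor, Thu afternoon→Zhao, Thu evening→Ito, Fri morning→Farahani.
Loads: Ito 2/2, Farahani 2/2, Kapoor 1/2, Zhao 1/2 — all within limits.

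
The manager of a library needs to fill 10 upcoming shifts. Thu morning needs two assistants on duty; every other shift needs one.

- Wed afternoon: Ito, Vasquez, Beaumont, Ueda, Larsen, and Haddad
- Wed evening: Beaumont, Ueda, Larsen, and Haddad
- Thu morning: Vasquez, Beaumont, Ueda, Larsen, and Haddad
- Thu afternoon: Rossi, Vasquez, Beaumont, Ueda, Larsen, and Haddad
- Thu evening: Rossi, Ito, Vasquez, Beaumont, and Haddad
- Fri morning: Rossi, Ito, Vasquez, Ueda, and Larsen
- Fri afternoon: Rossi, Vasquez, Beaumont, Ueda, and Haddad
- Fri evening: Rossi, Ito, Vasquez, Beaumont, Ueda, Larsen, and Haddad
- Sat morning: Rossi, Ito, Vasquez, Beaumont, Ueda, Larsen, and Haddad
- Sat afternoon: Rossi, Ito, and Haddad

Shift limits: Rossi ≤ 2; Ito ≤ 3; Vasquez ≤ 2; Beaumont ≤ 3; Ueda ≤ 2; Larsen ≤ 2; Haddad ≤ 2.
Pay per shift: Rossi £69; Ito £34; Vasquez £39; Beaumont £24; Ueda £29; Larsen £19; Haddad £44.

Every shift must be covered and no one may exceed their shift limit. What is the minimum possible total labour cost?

Picking the cheapest available assistant for each shift independently would cost £239, but that ignores the shift limits.
An optimal schedule: Wed afternoon→Beaumont, Wed evening→Larsen, Thu morning→Ueda+Vasquez, Thu afternoon→Ueda, Thu evening→Beaumont, Fri morning→Larsen, Fri afternoon→Beaumont, Fri evening→Ito, Sat morning→Ito, Sat afternoon→Ito.
Total: 24 + 19 + 29 + 39 + 29 + 24 + 19 + 24 + 34 + 34 + 34 = £309.

£309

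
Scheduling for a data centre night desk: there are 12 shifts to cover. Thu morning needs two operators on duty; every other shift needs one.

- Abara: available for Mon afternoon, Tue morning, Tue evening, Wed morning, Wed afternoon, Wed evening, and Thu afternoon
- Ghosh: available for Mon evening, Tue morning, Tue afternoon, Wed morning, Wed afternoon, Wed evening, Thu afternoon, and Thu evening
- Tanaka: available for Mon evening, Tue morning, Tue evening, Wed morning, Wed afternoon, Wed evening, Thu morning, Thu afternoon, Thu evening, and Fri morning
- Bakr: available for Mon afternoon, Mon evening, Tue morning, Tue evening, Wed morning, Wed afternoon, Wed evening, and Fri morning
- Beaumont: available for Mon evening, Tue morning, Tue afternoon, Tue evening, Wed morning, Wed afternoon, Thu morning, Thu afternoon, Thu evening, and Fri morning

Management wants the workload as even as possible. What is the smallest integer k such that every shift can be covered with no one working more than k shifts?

With 5 operators and 13 worker-slots to fill, someone must work at least ⌈13/5⌉ = 3 shifts, so k ≥ 3.
k = 3 works: Mon afternoon→Abara, Mon evening→Ghosh, Tue morning→Bakr, Tue afternoon→Ghosh, Tue evening→Abara, Wed morning→Bakr, Wed afternoon→Bakr, Wed evening→Abara, Thu morning→Tanaka+Beaumont, Thu afternoon→Tanaka, Thu evening→Ghosh, Fri morning→Tanaka.
Loads: Abara 3, Ghosh 3, Tanaka 3, Bakr 3, Beaumont 1 — all ≤ 3.

3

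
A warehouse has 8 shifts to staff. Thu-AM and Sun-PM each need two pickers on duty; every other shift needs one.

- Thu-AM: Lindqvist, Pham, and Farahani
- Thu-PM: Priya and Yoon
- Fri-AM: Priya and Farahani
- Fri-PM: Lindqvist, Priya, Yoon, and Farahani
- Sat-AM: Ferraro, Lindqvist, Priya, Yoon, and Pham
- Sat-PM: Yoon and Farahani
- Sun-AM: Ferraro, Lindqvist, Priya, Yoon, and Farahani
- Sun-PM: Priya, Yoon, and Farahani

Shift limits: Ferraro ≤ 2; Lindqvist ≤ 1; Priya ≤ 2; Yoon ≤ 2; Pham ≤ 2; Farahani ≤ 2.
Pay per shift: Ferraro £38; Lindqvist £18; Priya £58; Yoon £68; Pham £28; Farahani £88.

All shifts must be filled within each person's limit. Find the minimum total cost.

Picking the cheapest available picker for each shift independently would cost £410, but that ignores the shift limits.
An optimal schedule: Thu-AM→Lindqvist+Pham, Thu-PM→Priya, Fri-AM→Priya, Fri-PM→Farahani, Sat-AM→Pham, Sat-PM→Yoon, Sun-AM→Ferraro, Sun-PM→Yoon+Farahani.
Total: 18 + 28 + 58 + 58 + 88 + 28 + 68 + 38 + 68 + 88 = £540.

£540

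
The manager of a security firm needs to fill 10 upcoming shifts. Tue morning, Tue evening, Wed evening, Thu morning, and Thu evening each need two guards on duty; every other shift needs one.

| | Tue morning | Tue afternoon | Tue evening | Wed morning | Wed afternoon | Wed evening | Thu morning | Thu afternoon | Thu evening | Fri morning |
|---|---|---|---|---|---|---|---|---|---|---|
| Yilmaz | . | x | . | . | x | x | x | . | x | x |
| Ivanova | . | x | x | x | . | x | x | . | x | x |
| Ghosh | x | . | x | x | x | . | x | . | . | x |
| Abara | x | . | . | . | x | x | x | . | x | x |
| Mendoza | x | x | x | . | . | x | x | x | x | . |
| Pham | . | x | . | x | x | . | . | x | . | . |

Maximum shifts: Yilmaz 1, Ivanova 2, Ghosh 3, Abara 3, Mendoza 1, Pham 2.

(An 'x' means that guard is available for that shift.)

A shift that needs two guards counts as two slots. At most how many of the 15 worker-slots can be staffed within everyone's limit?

Total capacity across all guards is 1+2+3+3+1+2 = 12, and 15 slots are needed, so at most 12 can be filled.
An assignment achieving 12: Tue morning→Ghosh+Abara, Tue afternoon→Pham, Tue evening→Ivanova+Ghosh, Wed morning→Ivanova, Wed afternoon→Pham, Wed evening→Yilmaz+Abara, Thu afternoon→Mendoza, Thu evening→Abara, Fri morning→Ghosh.
Loads: Yilmaz 1/1, Ivanova 2/2, Ghosh 3/3, Abara 3/3, Mendoza 1/1, Pham 2/2.

12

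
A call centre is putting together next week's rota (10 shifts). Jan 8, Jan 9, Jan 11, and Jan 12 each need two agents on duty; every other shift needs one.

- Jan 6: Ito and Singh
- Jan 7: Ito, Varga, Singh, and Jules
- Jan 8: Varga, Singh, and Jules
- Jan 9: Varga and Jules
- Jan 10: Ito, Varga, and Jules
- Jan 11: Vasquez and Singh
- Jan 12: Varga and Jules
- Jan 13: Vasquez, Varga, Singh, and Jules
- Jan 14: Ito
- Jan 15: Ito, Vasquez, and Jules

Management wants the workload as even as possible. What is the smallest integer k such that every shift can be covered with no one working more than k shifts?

With 5 agents and 14 worker-slots to fill, someone must work at least ⌈14/5⌉ = 3 shifts, so k ≥ 3.
k = 3 works: Jan 6→Ito, Jan 7→Singh, Jan 8→Varga+Singh, Jan 9→Varga+Jules, Jan 10→Ito, Jan 11→Vasquez+Singh, Jan 12→Varga+Jules, Jan 13→Vasquez, Jan 14→Ito, Jan 15→Vasquez.
Loads: Ito 3, Vasquez 3, Varga 3, Singh 3, Jules 2 — all ≤ 3.

3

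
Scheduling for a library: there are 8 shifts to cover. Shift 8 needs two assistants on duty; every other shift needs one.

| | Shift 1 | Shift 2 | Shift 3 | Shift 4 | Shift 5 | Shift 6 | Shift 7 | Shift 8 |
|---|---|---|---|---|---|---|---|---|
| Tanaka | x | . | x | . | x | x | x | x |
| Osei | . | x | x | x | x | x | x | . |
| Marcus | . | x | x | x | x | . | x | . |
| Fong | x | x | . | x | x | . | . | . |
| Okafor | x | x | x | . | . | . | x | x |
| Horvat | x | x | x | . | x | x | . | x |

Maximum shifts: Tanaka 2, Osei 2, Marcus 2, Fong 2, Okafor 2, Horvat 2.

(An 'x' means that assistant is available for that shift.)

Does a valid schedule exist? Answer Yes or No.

One valid schedule: Shift 1→Fong, Shift 2→Marcus, Shift 3→Marcus, Shift 4→Osei, Shift 5→Fong, Shift 6→Tanaka, Shift 7→Osei, Shift 8→Tanaka+Okafor.
Loads: Tanaka 2/2, Osei 2/2, Marcus 2/2, Fong 2/2, Okafor 1/2, Horvat 0/2 — all within limits.

Yes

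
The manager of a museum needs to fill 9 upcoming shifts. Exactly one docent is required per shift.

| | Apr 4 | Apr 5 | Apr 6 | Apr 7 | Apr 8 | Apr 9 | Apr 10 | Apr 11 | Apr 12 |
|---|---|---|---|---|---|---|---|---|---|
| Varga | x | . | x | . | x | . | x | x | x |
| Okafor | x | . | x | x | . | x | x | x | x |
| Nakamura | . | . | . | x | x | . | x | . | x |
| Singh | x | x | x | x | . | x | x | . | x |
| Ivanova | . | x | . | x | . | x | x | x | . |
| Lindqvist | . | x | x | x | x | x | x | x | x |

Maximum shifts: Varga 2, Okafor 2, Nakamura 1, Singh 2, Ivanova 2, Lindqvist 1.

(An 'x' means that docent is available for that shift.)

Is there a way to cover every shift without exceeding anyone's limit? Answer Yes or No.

Yes

One valid schedule: Apr 4→Varga, Apr 5→Singh, Apr 6→Okafor, Apr 7→Nakamura, Apr 8→Varga, Apr 9→Okafor, Apr 10→Ivanova, Apr 11→Ivanova, Apr 12→Singh.
Loads: Varga 2/2, Okafor 2/2, Nakamura 1/1, Singh 2/2, Ivanova 2/2, Lindqvist 0/1 — all within limits.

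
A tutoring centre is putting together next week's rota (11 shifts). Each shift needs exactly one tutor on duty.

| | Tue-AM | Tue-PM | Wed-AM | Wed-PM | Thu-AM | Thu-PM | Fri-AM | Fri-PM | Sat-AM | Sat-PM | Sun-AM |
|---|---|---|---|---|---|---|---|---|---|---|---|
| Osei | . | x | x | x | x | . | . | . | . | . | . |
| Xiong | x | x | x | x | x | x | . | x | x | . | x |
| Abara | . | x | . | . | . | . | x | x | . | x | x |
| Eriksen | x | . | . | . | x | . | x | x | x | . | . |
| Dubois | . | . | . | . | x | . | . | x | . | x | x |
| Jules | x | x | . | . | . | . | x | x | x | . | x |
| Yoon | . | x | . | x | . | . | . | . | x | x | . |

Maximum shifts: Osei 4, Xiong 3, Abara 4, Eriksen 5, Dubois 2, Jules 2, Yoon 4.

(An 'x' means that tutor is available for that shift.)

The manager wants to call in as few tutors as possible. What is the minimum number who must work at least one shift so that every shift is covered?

11 slots to fill and no one can take more than 5, so at least ⌈11/5⌉ = 3 tutors are needed.
Osei, Xiong, and Abara alone can cover everything: Tue-AM→Xiong, Tue-PM→Osei, Wed-AM→Osei, Wed-PM→Osei, Thu-AM→Osei, Thu-PM→Xiong, Fri-AM→Abara, Fri-PM→Abara, Sat-AM→Xiong, Sat-PM→Abara, Sun-AM→Abara.

3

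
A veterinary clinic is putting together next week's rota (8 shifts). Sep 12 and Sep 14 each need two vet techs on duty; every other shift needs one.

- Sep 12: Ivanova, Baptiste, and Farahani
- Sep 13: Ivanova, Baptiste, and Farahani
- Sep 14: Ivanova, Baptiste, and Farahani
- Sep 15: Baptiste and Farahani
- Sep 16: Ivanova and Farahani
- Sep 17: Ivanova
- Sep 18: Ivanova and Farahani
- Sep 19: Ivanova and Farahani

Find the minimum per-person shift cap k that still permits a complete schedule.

With 3 vet techs and 10 worker-slots to fill, someone must work at least ⌈10/3⌉ = 4 shifts, so k ≥ 4.
k = 4 works: Sep 12→Baptiste+Farahani, Sep 13→Baptiste, Sep 14→Baptiste+Farahani, Sep 15→Baptiste, Sep 16→Ivanova, Sep 17→Ivanova, Sep 18→Ivanova, Sep 19→Ivanova.
Loads: Ivanova 4, Baptiste 4, Farahani 2 — all ≤ 4.

4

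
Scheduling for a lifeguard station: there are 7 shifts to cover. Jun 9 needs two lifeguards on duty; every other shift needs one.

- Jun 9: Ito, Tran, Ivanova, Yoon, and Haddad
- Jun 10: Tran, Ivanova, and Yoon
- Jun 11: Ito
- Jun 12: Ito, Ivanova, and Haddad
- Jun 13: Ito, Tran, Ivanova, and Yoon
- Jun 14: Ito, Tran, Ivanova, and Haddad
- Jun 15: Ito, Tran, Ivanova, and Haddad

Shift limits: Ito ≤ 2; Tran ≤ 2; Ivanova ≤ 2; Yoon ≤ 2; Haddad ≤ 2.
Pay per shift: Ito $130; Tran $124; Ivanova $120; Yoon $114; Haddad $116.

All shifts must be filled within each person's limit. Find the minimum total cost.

Jun 11 can only be covered by Ito, so that assignment is forced.
Picking the cheapest available lifeguard for each shift independently would cost $936, but that ignores the shift limits.
An optimal schedule: Jun 9→Ivanova+Tran, Jun 10→Yoon, Jun 11→Ito, Jun 12→Haddad, Jun 13→Yoon, Jun 14→Haddad, Jun 15→Ivanova.
Total: 120 + 124 + 114 + 130 + 116 + 114 + 116 + 120 = $954.

$954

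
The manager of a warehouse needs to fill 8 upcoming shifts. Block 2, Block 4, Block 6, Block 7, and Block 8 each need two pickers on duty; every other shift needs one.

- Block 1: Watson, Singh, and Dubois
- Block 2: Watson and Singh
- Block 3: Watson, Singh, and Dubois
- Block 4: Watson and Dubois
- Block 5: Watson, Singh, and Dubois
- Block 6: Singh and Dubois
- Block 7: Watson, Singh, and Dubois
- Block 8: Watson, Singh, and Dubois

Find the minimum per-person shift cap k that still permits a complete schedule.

With 3 pickers and 13 worker-slots to fill, someone must work at least ⌈13/3⌉ = 5 shifts, so k ≥ 5.
k = 5 works: Block 1→Watson, Block 2→Watson+Singh, Block 3→Watson, Block 4→Watson+Dubois, Block 5→Watson, Block 6→Singh+Dubois, Block 7→Singh+Dubois, Block 8→Singh+Dubois.
Loads: Watson 5, Singh 4, Dubois 4 — all ≤ 5.

5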